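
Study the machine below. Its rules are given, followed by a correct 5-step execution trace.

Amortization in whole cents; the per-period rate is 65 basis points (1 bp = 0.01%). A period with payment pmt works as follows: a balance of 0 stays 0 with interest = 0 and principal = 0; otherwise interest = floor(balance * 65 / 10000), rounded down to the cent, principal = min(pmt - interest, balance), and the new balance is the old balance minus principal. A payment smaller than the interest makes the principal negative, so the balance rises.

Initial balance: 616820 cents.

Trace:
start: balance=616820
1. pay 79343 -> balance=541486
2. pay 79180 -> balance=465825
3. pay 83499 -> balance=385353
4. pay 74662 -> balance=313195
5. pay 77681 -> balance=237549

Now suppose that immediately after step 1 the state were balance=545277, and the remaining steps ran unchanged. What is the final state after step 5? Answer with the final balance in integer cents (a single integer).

state after step 1 := balance=545277
2. pay 79180 -> balance=469641
3. pay 83499 -> balance=389194
4. pay 74662 -> balance=317061
5. pay 77681 -> balance=241440

241440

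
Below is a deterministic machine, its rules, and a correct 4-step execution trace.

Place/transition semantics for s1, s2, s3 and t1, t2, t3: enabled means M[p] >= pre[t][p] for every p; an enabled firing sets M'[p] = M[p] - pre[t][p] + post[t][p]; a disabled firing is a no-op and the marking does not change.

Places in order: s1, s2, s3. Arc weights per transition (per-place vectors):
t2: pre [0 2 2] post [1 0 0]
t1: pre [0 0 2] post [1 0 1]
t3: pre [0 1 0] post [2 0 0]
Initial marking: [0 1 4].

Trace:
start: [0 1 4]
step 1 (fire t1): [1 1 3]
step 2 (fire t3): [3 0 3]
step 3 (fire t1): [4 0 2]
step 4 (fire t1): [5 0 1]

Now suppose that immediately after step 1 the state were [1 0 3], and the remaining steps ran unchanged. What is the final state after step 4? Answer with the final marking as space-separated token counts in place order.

3 0 1

state after step 1 := [1 0 3]
step 2 (fire t3): [1 0 3]
step 3 (fire t1): [2 0 2]
step 4 (fire t1): [3 0 1]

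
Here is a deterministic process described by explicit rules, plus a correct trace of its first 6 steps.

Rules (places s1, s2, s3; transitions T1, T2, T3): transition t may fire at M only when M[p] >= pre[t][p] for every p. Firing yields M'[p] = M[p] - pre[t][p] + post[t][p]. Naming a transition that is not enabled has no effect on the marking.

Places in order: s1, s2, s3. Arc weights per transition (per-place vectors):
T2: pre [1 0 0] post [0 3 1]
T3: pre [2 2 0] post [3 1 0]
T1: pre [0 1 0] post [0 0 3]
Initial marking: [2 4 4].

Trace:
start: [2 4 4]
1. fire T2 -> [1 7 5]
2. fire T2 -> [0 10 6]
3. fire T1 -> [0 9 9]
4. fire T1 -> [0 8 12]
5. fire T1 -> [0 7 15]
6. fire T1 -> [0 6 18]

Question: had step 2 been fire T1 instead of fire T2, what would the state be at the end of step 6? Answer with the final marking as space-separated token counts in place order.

1 2 20

(re-executing from step 2 with the substitution; state before step 2: [1 7 5])
2. fire T1 -> [1 6 8]
3. fire T1 -> [1 5 11]
4. fire T1 -> [1 4 14]
5. fire T1 -> [1 3 17]
6. fire T1 -> [1 2 20]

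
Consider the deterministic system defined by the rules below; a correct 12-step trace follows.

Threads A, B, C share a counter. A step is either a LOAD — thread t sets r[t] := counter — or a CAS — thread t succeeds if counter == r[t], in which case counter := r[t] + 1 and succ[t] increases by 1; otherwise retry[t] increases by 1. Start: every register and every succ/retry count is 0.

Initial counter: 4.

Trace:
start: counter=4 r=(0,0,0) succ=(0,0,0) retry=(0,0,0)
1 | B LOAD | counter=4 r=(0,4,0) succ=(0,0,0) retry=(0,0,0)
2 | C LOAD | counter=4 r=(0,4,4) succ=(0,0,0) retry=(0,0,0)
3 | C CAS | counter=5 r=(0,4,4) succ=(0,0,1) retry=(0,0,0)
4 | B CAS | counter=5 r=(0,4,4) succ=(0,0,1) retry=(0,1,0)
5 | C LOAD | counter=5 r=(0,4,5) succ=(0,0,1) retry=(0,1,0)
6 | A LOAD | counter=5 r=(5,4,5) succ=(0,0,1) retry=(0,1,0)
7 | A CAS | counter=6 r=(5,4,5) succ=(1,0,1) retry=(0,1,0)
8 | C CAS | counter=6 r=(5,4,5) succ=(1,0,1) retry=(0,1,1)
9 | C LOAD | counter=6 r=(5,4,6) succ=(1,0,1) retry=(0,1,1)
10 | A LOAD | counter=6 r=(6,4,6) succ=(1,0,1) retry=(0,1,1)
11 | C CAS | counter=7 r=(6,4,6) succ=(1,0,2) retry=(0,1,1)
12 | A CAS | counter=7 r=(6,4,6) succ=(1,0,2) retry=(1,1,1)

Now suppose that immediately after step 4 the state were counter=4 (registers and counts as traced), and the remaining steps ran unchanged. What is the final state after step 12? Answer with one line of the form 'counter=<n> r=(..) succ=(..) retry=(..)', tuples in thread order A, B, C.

state after step 4 := counter=4 r=(0,4,4) succ=(0,0,1) retry=(0,1,0)
5 | C LOAD | counter=4 r=(0,4,4) succ=(0,0,1) retry=(0,1,0)
6 | A LOAD | counter=4 r=(4,4,4) succ=(0,0,1) retry=(0,1,0)
7 | A CAS | counter=5 r=(4,4,4) succ=(1,0,1) retry=(0,1,0)
8 | C CAS | counter=5 r=(4,4,4) succ=(1,0,1) retry=(0,1,1)
9 | C LOAD | counter=5 r=(4,4,5) succ=(1,0,1) retry=(0,1,1)
10 | A LOAD | counter=5 r=(5,4,5) succ=(1,0,1) retry=(0,1,1)
11 | C CAS | counter=6 r=(5,4,5) succ=(1,0,2) retry=(0,1,1)
12 | A CAS | counter=6 r=(5,4,5) succ=(1,0,2) retry=(1,1,1)

counter=6 r=(5,4,5) succ=(1,0,2) retry=(1,1,1)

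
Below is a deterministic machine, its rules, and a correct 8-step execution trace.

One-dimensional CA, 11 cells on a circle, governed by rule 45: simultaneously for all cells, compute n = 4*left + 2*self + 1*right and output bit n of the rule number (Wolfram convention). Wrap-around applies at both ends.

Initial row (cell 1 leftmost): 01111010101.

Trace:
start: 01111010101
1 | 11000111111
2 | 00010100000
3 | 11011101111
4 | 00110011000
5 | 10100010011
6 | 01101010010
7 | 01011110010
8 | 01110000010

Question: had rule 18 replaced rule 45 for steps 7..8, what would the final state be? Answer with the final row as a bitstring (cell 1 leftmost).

(re-executing steps 7..8 under rule 18; state before step 7: 01101010010)
7 | 10000001101
8 | 01000010000

01000010000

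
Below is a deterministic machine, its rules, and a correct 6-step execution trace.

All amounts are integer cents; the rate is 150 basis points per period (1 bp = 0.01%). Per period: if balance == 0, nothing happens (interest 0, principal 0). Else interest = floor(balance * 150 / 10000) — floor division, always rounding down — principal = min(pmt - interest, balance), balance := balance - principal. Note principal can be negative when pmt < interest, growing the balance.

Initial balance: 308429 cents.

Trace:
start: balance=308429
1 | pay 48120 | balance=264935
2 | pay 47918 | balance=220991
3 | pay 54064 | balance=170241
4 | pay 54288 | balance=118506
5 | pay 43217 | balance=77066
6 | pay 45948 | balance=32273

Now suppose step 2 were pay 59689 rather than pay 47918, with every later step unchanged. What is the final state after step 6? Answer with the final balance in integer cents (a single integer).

(re-executing from step 2 with the substitution; state before step 2: balance=264935)
2 | pay 59689 | balance=209220
3 | pay 54064 | balance=158294
4 | pay 54288 | balance=106380
5 | pay 43217 | balance=64758
6 | pay 45948 | balance=19781

19781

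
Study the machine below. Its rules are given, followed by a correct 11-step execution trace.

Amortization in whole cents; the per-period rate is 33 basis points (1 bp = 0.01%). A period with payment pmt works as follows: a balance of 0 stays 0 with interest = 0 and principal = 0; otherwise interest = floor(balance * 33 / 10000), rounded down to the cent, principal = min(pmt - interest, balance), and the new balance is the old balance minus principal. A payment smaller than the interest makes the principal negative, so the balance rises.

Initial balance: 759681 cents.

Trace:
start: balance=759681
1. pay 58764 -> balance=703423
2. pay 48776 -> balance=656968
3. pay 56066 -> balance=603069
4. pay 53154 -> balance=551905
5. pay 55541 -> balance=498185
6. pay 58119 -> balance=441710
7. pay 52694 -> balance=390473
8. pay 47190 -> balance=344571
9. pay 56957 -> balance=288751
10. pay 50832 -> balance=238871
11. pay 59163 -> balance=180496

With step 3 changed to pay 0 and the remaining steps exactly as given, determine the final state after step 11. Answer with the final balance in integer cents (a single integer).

238059

(re-executing from step 3 with the substitution; state before step 3: balance=656968)
3. pay 0 -> balance=659135
4. pay 53154 -> balance=608156
5. pay 55541 -> balance=554621
6. pay 58119 -> balance=498332
7. pay 52694 -> balance=447282
8. pay 47190 -> balance=401568
9. pay 56957 -> balance=345936
10. pay 50832 -> balance=296245
11. pay 59163 -> balance=238059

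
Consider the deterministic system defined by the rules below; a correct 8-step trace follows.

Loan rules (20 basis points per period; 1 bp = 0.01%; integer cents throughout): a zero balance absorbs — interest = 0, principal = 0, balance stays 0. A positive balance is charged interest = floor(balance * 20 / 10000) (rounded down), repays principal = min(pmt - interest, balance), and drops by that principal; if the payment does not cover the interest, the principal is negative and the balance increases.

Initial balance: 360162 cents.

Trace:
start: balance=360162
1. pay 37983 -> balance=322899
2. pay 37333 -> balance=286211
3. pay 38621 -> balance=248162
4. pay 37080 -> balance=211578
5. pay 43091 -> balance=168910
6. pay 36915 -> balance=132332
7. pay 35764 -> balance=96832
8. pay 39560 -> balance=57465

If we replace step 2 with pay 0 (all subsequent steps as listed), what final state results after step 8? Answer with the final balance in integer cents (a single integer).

(re-executing from step 2 with the substitution; state before step 2: balance=322899)
2. pay 0 -> balance=323544
3. pay 38621 -> balance=285570
4. pay 37080 -> balance=249061
5. pay 43091 -> balance=206468
6. pay 36915 -> balance=169965
7. pay 35764 -> balance=134540
8. pay 39560 -> balance=95249

95249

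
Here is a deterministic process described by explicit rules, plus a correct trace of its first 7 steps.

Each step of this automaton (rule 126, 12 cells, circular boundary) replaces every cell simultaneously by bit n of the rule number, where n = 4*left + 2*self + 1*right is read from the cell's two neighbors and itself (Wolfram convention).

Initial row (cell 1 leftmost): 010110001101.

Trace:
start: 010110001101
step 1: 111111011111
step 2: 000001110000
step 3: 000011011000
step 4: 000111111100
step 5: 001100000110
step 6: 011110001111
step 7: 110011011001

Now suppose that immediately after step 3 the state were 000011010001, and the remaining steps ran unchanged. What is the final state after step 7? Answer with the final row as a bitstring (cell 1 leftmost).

111111111110

state after step 3 := 000011010001
step 4: 100111111011
step 5: 111100001110
step 6: 100110011011
step 7: 111111111110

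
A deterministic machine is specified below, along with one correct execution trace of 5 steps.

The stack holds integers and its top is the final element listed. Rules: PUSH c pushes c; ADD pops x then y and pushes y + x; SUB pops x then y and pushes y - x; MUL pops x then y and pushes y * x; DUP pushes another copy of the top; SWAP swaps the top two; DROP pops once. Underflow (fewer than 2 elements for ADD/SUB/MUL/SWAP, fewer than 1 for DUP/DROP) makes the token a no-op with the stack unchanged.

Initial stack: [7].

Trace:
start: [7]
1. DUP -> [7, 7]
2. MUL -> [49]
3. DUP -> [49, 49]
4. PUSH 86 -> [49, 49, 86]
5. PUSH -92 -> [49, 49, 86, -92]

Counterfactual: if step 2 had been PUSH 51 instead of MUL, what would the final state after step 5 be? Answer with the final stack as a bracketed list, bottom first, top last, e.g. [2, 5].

[7, 7, 51, 51, 86, -92]

(re-executing from step 2 with the substitution; state before step 2: [7, 7])
2. PUSH 51 -> [7, 7, 51]
3. DUP -> [7, 7, 51, 51]
4. PUSH 86 -> [7, 7, 51, 51, 86]
5. PUSH -92 -> [7, 7, 51, 51, 86, -92]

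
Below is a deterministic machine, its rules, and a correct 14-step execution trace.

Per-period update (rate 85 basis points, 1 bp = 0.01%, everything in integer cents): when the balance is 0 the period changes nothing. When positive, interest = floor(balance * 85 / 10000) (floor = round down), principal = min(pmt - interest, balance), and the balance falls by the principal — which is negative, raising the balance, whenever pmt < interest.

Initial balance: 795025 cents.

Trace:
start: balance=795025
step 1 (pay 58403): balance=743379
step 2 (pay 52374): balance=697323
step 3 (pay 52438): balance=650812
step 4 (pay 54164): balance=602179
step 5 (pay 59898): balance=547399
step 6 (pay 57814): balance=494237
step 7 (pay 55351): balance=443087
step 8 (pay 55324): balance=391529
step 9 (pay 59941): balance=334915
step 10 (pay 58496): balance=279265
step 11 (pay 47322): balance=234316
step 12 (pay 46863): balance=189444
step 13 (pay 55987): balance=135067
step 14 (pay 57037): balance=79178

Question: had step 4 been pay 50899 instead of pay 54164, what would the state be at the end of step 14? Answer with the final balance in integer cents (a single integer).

82731

(re-executing from step 4 with the substitution; state before step 4: balance=650812)
step 4 (pay 50899): balance=605444
step 5 (pay 59898): balance=550692
step 6 (pay 57814): balance=497558
step 7 (pay 55351): balance=446436
step 8 (pay 55324): balance=394906
step 9 (pay 59941): balance=338321
step 10 (pay 58496): balance=282700
step 11 (pay 47322): balance=237780
step 12 (pay 46863): balance=192938
step 13 (pay 55987): balance=138590
step 14 (pay 57037): balance=82731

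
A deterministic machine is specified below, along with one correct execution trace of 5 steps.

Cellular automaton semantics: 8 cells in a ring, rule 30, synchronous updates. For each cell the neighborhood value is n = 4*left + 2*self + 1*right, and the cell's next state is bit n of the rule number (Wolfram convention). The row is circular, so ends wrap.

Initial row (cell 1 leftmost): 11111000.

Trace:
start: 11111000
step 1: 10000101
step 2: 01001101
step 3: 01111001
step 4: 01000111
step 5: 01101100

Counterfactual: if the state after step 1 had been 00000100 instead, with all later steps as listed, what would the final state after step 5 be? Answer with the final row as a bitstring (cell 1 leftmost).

state after step 1 := 00000100
step 2: 00001110
step 3: 00011001
step 4: 10110111
step 5: 00100100

00100100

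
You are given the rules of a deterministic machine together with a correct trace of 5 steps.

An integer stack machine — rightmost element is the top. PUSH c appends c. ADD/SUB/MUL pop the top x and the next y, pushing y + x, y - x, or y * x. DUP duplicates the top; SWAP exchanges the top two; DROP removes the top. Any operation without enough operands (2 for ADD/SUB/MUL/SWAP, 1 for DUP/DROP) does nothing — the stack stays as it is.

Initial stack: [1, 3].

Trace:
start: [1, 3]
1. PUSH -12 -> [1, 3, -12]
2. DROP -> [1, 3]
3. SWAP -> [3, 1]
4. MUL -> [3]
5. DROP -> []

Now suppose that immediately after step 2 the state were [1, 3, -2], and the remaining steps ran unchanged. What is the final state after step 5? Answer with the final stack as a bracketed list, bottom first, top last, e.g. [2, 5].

state after step 2 := [1, 3, -2]
3. SWAP -> [1, -2, 3]
4. MUL -> [1, -6]
5. DROP -> [1]

[1]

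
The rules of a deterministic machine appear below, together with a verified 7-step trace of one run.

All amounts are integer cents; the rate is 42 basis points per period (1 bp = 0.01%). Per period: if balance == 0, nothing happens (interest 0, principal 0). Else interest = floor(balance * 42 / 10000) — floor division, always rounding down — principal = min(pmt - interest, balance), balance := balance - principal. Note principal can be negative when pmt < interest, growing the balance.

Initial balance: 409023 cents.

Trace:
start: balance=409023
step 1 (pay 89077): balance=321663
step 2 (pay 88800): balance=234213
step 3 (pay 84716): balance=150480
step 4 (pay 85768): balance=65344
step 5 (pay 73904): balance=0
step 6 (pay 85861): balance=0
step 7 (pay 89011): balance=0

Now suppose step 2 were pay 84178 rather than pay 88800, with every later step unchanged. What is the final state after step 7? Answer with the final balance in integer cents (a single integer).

0

(re-executing from step 2 with the substitution; state before step 2: balance=321663)
step 2 (pay 84178): balance=238835
step 3 (pay 84716): balance=155122
step 4 (pay 85768): balance=70005
step 5 (pay 73904): balance=0
step 6 (pay 85861): balance=0
step 7 (pay 89011): balance=0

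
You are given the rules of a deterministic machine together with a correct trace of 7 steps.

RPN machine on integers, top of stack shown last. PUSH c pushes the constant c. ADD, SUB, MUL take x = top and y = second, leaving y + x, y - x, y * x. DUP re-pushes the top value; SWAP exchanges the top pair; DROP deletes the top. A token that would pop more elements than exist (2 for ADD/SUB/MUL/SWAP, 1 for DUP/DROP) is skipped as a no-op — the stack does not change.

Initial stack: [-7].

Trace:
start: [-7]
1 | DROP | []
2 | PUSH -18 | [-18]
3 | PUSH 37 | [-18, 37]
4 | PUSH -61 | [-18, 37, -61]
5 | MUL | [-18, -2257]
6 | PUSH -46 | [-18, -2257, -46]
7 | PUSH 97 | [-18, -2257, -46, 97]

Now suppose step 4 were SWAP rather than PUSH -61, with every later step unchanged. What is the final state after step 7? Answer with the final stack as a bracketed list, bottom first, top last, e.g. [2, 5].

[-666, -46, 97]

(re-executing from step 4 with the substitution; state before step 4: [-18, 37])
4 | SWAP | [37, -18]
5 | MUL | [-666]
6 | PUSH -46 | [-666, -46]
7 | PUSH 97 | [-666, -46, 97]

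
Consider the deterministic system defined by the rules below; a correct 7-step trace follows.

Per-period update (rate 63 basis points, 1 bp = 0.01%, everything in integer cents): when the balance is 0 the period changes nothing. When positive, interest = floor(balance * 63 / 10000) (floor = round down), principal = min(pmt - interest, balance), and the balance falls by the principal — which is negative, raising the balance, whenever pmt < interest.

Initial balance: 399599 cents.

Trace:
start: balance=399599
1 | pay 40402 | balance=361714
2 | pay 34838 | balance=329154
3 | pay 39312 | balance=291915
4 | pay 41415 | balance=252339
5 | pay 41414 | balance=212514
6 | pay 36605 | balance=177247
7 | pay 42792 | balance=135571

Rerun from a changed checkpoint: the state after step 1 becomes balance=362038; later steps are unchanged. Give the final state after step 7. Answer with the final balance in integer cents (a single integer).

state after step 1 := balance=362038
2 | pay 34838 | balance=329480
3 | pay 39312 | balance=292243
4 | pay 41415 | balance=252669
5 | pay 41414 | balance=212846
6 | pay 36605 | balance=177581
7 | pay 42792 | balance=135907

135907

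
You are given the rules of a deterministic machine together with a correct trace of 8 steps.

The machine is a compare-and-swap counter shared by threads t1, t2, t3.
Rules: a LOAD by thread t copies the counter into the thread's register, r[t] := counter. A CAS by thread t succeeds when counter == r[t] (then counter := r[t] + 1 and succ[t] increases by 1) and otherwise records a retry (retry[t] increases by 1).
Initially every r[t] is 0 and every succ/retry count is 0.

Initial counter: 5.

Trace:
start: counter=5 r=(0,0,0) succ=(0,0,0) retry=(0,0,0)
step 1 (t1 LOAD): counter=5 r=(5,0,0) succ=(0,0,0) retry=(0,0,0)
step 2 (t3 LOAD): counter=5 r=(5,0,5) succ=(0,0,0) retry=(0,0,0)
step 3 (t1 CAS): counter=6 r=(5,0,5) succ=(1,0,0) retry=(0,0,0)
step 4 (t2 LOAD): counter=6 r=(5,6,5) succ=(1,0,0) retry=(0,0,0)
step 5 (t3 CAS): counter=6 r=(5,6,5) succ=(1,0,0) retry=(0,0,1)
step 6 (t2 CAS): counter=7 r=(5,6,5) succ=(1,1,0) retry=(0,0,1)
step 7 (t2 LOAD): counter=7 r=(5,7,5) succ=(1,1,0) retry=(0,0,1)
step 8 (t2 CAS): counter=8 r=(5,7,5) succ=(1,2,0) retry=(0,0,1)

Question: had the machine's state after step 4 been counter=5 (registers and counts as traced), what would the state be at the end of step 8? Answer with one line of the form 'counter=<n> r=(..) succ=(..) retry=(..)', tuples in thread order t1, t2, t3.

counter=8 r=(5,7,5) succ=(1,2,1) retry=(0,0,0)

state after step 4 := counter=5 r=(5,6,5) succ=(1,0,0) retry=(0,0,0)
step 5 (t3 CAS): counter=6 r=(5,6,5) succ=(1,0,1) retry=(0,0,0)
step 6 (t2 CAS): counter=7 r=(5,6,5) succ=(1,1,1) retry=(0,0,0)
step 7 (t2 LOAD): counter=7 r=(5,7,5) succ=(1,1,1) retry=(0,0,0)
step 8 (t2 CAS): counter=8 r=(5,7,5) succ=(1,2,1) retry=(0,0,0)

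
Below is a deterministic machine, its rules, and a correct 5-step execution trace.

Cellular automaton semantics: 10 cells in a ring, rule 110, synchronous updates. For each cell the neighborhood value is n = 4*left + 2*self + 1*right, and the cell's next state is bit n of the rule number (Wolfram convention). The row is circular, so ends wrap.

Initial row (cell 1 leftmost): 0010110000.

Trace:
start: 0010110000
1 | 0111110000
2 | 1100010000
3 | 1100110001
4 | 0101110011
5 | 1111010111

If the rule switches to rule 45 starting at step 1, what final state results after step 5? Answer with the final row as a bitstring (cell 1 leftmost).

(re-executing steps 1..5 under rule 45; state before step 1: 0010110000)
1 | 1011100111
2 | 0110000100
3 | 0100110101
4 | 1100101111
5 | 0000111000

0000111000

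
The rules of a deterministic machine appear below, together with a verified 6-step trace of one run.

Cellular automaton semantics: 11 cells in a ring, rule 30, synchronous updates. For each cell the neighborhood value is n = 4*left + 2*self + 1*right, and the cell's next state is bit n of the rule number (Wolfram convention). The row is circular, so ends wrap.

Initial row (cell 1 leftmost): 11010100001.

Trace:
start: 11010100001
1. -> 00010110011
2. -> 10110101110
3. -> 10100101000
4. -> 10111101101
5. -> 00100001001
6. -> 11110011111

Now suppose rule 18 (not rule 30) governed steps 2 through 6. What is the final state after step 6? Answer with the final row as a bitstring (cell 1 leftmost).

(re-executing steps 2..6 under rule 18; state before step 2: 00010110011)
2. -> 10100001100
3. -> 00010010011
4. -> 10101101100
5. -> 00000000011
6. -> 10000000100

10000000100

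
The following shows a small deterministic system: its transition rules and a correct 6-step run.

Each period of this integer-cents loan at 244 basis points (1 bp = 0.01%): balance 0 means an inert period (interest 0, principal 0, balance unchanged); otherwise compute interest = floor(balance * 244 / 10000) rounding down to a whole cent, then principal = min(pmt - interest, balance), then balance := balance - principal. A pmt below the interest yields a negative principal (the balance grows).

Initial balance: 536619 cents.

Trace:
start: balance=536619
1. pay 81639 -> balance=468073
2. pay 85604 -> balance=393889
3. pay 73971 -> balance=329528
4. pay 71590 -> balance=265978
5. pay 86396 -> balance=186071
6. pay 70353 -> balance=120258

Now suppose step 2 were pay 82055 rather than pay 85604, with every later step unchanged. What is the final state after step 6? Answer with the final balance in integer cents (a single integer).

124167

(re-executing from step 2 with the substitution; state before step 2: balance=468073)
2. pay 82055 -> balance=397438
3. pay 73971 -> balance=333164
4. pay 71590 -> balance=269703
5. pay 86396 -> balance=189887
6. pay 70353 -> balance=124167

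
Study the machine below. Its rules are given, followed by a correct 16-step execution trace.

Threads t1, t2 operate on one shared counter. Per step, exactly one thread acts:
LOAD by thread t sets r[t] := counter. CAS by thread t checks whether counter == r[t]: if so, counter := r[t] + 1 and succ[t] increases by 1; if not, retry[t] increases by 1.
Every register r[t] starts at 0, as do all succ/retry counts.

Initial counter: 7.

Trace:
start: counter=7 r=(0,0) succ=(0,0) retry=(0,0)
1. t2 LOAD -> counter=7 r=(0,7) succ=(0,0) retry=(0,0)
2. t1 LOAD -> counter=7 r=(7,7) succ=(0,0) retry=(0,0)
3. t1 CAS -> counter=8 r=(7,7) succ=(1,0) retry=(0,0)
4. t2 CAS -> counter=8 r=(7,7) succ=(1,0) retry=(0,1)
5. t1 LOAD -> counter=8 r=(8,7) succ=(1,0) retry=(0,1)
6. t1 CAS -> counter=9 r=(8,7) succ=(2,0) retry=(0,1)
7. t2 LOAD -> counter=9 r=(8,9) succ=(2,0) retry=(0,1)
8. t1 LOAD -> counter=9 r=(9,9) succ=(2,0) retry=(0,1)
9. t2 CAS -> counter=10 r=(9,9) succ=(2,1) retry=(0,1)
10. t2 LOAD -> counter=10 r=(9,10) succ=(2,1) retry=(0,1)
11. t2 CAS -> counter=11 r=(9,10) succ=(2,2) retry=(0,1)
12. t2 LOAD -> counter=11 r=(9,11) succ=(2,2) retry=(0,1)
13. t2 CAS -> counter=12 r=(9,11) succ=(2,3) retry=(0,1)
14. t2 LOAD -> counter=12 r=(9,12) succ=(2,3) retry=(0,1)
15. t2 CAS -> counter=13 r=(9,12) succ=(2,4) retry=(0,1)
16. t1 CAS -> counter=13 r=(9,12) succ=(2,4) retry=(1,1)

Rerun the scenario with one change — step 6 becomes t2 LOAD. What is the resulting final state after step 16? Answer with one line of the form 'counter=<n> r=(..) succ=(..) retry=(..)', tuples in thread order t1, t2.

counter=12 r=(8,11) succ=(1,4) retry=(1,1)

(re-executing from step 6 with the substitution; state before step 6: counter=8 r=(8,7) succ=(1,0) retry=(0,1))
6. t2 LOAD -> counter=8 r=(8,8) succ=(1,0) retry=(0,1)
7. t2 LOAD -> counter=8 r=(8,8) succ=(1,0) retry=(0,1)
8. t1 LOAD -> counter=8 r=(8,8) succ=(1,0) retry=(0,1)
9. t2 CAS -> counter=9 r=(8,8) succ=(1,1) retry=(0,1)
10. t2 LOAD -> counter=9 r=(8,9) succ=(1,1) retry=(0,1)
11. t2 CAS -> counter=10 r=(8,9) succ=(1,2) retry=(0,1)
12. t2 LOAD -> counter=10 r=(8,10) succ=(1,2) retry=(0,1)
13. t2 CAS -> counter=11 r=(8,10) succ=(1,3) retry=(0,1)
14. t2 LOAD -> counter=11 r=(8,11) succ=(1,3) retry=(0,1)
15. t2 CAS -> counter=12 r=(8,11) succ=(1,4) retry=(0,1)
16. t1 CAS -> counter=12 r=(8,11) succ=(1,4) retry=(1,1)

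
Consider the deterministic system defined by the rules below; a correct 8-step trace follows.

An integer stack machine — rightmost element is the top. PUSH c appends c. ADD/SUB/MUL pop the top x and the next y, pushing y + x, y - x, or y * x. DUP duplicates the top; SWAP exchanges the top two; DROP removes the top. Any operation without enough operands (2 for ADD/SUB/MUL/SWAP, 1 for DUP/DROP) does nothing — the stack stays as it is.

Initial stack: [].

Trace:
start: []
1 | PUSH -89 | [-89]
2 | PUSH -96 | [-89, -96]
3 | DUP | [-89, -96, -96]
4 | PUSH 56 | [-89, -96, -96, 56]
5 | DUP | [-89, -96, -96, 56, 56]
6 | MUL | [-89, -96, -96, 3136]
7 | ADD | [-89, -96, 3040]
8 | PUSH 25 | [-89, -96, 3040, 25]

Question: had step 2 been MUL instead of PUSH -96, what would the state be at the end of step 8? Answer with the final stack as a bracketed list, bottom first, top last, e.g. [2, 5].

(re-executing from step 2 with the substitution; state before step 2: [-89])
2 | MUL | [-89]
3 | DUP | [-89, -89]
4 | PUSH 56 | [-89, -89, 56]
5 | DUP | [-89, -89, 56, 56]
6 | MUL | [-89, -89, 3136]
7 | ADD | [-89, 3047]
8 | PUSH 25 | [-89, 3047, 25]

[-89, 3047, 25]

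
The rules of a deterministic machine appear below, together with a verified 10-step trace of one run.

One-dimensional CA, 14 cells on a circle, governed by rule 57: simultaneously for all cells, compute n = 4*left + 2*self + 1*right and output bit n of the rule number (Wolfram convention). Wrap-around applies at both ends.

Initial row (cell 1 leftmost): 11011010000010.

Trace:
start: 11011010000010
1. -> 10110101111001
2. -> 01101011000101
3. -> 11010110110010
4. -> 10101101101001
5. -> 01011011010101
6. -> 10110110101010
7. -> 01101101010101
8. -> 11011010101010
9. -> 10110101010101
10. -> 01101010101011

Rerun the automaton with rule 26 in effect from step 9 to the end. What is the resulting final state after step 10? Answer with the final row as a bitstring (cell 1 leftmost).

(re-executing steps 9..10 under rule 26; state before step 9: 11011010101010)
9. -> 10010000000000
10. -> 01101000000001

01101000000001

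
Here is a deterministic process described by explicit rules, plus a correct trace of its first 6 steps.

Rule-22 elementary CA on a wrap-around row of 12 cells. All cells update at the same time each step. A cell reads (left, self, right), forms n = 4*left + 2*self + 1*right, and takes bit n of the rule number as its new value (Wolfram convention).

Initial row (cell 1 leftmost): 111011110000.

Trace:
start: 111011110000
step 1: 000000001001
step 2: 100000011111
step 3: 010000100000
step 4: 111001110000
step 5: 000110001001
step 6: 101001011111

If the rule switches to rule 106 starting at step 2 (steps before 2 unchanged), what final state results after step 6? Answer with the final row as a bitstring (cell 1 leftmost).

(re-executing steps 2..6 under rule 106; state before step 2: 000000001001)
step 2: 000000010010
step 3: 000000100100
step 4: 000001001000
step 5: 000010010000
step 6: 000100100000

000100100000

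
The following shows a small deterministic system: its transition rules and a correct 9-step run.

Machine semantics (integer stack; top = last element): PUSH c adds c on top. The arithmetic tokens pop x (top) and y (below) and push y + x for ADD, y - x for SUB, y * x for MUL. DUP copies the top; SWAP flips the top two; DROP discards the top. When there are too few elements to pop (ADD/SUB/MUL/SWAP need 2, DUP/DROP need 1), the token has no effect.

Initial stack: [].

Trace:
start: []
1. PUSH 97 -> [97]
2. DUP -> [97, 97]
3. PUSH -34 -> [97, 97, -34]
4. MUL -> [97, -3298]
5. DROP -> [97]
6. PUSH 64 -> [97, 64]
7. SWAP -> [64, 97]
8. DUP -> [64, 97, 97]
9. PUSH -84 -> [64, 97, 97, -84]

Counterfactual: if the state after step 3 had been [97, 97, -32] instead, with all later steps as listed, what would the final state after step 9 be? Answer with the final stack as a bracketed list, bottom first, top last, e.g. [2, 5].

state after step 3 := [97, 97, -32]
4. MUL -> [97, -3104]
5. DROP -> [97]
6. PUSH 64 -> [97, 64]
7. SWAP -> [64, 97]
8. DUP -> [64, 97, 97]
9. PUSH -84 -> [64, 97, 97, -84]

[64, 97, 97, -84]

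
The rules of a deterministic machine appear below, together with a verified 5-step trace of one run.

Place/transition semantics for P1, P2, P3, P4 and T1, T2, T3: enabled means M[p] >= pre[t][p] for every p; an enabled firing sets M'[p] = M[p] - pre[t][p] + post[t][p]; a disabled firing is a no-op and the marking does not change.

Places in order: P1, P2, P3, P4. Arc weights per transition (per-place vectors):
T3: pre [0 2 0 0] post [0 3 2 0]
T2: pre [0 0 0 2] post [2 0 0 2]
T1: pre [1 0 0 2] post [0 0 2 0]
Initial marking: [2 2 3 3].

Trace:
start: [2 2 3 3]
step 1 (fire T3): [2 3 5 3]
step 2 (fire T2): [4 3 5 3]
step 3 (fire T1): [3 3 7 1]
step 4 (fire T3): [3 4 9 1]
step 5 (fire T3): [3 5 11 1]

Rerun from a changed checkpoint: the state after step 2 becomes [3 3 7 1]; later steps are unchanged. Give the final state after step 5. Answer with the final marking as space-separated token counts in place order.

state after step 2 := [3 3 7 1]
step 3 (fire T1): [3 3 7 1]
step 4 (fire T3): [3 4 9 1]
step 5 (fire T3): [3 5 11 1]

3 5 11 1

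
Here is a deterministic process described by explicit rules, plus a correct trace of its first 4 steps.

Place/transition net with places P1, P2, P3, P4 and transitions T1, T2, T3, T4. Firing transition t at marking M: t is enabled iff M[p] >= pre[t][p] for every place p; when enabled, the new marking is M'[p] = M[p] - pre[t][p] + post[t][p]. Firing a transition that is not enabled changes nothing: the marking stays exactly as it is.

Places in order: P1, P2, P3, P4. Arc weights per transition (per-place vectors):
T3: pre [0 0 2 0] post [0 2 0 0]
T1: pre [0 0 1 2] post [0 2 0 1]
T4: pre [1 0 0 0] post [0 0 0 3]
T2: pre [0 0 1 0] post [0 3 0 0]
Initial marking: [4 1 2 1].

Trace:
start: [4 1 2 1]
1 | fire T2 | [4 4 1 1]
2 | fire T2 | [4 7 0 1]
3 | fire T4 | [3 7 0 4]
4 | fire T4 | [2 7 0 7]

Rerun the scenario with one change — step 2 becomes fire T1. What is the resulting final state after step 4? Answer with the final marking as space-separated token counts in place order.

(re-executing from step 2 with the substitution; state before step 2: [4 4 1 1])
2 | fire T1 | [4 4 1 1]
3 | fire T4 | [3 4 1 4]
4 | fire T4 | [2 4 1 7]

2 4 1 7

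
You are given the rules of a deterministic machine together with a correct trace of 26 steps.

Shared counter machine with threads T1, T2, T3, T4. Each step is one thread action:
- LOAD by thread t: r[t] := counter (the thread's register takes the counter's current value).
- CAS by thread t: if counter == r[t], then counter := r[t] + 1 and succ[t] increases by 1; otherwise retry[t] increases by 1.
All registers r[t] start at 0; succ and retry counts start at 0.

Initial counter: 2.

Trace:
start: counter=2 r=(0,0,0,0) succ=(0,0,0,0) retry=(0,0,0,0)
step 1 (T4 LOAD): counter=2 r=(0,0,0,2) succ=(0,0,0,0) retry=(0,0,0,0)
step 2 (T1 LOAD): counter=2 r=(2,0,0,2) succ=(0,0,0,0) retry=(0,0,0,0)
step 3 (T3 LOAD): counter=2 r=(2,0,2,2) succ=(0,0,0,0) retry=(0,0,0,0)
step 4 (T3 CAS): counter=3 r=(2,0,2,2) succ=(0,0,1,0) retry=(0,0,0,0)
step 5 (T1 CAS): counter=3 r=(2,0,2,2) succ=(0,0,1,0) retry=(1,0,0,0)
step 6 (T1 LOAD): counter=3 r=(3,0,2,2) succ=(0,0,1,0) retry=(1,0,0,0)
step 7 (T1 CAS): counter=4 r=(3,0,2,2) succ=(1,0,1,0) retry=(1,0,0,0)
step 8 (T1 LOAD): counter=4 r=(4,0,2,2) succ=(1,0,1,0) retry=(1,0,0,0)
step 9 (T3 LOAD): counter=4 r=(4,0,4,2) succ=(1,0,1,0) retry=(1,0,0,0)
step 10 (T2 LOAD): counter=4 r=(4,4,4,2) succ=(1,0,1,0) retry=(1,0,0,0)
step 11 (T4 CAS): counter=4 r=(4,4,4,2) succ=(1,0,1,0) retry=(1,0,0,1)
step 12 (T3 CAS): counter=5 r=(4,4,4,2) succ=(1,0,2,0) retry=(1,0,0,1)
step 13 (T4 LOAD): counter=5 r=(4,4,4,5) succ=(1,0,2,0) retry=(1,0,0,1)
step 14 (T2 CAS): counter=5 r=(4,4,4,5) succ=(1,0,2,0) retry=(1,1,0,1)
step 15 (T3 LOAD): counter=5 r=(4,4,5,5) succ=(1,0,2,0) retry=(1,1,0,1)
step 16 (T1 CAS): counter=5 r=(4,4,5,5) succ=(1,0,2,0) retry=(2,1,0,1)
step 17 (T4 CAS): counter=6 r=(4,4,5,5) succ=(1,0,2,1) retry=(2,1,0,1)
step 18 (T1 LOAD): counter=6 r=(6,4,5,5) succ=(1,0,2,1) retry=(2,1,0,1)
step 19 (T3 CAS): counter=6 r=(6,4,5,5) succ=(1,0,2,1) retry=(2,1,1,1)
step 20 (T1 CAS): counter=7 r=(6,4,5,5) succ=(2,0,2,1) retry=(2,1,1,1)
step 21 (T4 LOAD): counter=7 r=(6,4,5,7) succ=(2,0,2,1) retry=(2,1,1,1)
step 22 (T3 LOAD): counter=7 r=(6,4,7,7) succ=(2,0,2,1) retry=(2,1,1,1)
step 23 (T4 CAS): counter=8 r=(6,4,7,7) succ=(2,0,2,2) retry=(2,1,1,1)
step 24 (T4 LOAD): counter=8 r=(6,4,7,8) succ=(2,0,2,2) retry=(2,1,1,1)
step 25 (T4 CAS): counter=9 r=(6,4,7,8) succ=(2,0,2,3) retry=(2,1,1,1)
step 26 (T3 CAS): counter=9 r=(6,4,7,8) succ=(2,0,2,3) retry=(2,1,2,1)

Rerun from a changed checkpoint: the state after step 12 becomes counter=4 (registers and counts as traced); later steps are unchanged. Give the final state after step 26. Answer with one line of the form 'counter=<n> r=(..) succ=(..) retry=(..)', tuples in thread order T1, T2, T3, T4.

state after step 12 := counter=4 r=(4,4,4,2) succ=(1,0,2,0) retry=(1,0,0,1)
step 13 (T4 LOAD): counter=4 r=(4,4,4,4) succ=(1,0,2,0) retry=(1,0,0,1)
step 14 (T2 CAS): counter=5 r=(4,4,4,4) succ=(1,1,2,0) retry=(1,0,0,1)
step 15 (T3 LOAD): counter=5 r=(4,4,5,4) succ=(1,1,2,0) retry=(1,0,0,1)
step 16 (T1 CAS): counter=5 r=(4,4,5,4) succ=(1,1,2,0) retry=(2,0,0,1)
step 17 (T4 CAS): counter=5 r=(4,4,5,4) succ=(1,1,2,0) retry=(2,0,0,2)
step 18 (T1 LOAD): counter=5 r=(5,4,5,4) succ=(1,1,2,0) retry=(2,0,0,2)
step 19 (T3 CAS): counter=6 r=(5,4,5,4) succ=(1,1,3,0) retry=(2,0,0,2)
step 20 (T1 CAS): counter=6 r=(5,4,5,4) succ=(1,1,3,0) retry=(3,0,0,2)
step 21 (T4 LOAD): counter=6 r=(5,4,5,6) succ=(1,1,3,0) retry=(3,0,0,2)
step 22 (T3 LOAD): counter=6 r=(5,4,6,6) succ=(1,1,3,0) retry=(3,0,0,2)
step 23 (T4 CAS): counter=7 r=(5,4,6,6) succ=(1,1,3,1) retry=(3,0,0,2)
step 24 (T4 LOAD): counter=7 r=(5,4,6,7) succ=(1,1,3,1) retry=(3,0,0,2)
step 25 (T4 CAS): counter=8 r=(5,4,6,7) succ=(1,1,3,2) retry=(3,0,0,2)
step 26 (T3 CAS): counter=8 r=(5,4,6,7) succ=(1,1,3,2) retry=(3,0,1,2)

counter=8 r=(5,4,6,7) succ=(1,1,3,2) retry=(3,0,1,2)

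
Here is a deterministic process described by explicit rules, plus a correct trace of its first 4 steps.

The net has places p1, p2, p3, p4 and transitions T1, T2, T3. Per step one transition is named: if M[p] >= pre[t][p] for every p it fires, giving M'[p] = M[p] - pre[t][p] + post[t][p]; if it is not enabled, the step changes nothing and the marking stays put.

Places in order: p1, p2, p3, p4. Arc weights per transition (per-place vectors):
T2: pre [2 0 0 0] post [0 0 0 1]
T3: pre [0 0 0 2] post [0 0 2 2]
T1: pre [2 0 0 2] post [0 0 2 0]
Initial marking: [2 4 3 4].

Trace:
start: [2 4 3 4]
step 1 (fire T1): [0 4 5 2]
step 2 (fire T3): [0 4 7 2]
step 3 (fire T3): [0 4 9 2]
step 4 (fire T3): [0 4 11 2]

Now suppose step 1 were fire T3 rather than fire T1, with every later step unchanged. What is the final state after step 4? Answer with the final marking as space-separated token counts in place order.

2 4 11 4

(re-executing from step 1 with the substitution; state before step 1: [2 4 3 4])
step 1 (fire T3): [2 4 5 4]
step 2 (fire T3): [2 4 7 4]
step 3 (fire T3): [2 4 9 4]
step 4 (fire T3): [2 4 11 4]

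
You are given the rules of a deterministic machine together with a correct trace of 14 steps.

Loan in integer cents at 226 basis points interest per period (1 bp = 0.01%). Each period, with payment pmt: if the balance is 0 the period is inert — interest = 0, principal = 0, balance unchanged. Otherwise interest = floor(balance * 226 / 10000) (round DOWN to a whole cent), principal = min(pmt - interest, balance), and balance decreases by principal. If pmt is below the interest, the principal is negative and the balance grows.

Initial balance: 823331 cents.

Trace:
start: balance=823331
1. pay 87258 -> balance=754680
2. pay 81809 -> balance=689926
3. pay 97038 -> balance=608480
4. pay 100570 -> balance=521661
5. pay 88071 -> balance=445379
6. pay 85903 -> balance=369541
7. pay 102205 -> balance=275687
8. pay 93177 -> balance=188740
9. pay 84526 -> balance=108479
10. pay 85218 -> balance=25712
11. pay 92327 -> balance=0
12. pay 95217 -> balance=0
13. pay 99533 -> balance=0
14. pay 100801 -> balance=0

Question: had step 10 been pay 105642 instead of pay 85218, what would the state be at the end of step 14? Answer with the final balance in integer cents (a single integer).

(re-executing from step 10 with the substitution; state before step 10: balance=108479)
10. pay 105642 -> balance=5288
11. pay 92327 -> balance=0
12. pay 95217 -> balance=0
13. pay 99533 -> balance=0
14. pay 100801 -> balance=0

0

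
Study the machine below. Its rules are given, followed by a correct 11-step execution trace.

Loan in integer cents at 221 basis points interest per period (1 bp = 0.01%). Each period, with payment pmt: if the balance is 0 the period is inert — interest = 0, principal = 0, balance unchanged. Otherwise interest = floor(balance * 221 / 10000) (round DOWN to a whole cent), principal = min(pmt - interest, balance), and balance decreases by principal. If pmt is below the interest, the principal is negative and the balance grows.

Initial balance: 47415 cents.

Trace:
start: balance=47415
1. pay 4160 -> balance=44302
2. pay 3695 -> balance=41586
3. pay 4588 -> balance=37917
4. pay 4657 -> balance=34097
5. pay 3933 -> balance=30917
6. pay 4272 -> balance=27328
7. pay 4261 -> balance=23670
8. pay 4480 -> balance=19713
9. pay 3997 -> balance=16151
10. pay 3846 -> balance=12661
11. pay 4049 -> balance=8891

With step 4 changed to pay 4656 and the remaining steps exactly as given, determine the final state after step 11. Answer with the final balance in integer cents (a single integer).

8892

(re-executing from step 4 with the substitution; state before step 4: balance=37917)
4. pay 4656 -> balance=34098
5. pay 3933 -> balance=30918
6. pay 4272 -> balance=27329
7. pay 4261 -> balance=23671
8. pay 4480 -> balance=19714
9. pay 3997 -> balance=16152
10. pay 3846 -> balance=12662
11. pay 4049 -> balance=8892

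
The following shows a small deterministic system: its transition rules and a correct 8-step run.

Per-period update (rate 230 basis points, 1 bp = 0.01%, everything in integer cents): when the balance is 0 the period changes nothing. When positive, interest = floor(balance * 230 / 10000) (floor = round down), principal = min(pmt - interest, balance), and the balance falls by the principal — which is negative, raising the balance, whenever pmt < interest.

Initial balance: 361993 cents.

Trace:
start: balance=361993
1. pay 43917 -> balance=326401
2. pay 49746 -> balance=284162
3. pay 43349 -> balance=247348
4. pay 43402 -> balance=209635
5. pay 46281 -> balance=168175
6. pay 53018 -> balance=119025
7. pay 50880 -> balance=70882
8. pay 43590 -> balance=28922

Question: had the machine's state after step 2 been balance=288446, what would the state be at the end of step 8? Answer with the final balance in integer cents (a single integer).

state after step 2 := balance=288446
3. pay 43349 -> balance=251731
4. pay 43402 -> balance=214118
5. pay 46281 -> balance=172761
6. pay 53018 -> balance=123716
7. pay 50880 -> balance=75681
8. pay 43590 -> balance=33831

33831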